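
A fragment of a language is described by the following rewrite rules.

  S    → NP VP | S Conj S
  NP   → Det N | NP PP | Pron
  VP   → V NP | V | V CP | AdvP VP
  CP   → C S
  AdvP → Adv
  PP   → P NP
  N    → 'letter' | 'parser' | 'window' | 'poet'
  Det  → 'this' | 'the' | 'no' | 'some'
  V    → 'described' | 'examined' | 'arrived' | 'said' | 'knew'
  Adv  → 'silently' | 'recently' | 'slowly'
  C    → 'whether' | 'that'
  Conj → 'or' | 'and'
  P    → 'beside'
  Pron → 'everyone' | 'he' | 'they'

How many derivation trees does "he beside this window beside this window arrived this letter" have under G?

The two bracketings:
[S [NP [NP [Pron he]] [PP [P beside] [NP [NP [Det this] [N window]] [PP [P beside] [NP [Det this] [N window]]]]]] [VP [V arrived] [NP [Det this] [N letter]]]]
[S [NP [NP [NP [Pron he]] [PP [P beside] [NP [Det this] [N window]]]] [PP [P beside] [NP [Det this] [N window]]]] [VP [V arrived] [NP [Det this] [N letter]]]]
The trees differ in how a recursive rule is bracketed over the same span.

2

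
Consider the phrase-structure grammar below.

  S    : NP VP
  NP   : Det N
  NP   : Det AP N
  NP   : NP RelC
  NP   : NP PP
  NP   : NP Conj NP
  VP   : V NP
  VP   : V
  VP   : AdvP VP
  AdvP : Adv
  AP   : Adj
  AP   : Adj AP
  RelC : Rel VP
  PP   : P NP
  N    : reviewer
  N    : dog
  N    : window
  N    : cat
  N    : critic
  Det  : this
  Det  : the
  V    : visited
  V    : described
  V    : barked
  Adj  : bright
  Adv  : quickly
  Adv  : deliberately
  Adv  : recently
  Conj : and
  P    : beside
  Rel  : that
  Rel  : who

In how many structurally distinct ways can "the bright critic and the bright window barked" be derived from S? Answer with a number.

[S [NP [NP [Det the] [AP [Adj bright]] [N critic]] [Conj and] [NP [Det the] [AP [Adj bright]] [N window]]] [VP [V barked]]]
No rule offers an alternative attachment or grouping for any span, so this is the only derivation.

1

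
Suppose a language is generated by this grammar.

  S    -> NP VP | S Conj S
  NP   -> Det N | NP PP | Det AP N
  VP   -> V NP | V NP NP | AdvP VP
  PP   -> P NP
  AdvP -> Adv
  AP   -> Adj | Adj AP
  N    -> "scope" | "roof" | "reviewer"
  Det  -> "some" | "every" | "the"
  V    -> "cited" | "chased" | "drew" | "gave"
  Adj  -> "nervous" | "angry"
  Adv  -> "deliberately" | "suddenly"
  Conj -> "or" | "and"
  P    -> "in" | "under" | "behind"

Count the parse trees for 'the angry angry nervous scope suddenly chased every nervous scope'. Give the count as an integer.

[S [NP [Det the] [AP [Adj angry] [AP [Adj angry] [AP [Adj nervous]]]] [N scope]] [VP [AdvP [Adv suddenly]] [VP [V chased] [NP [Det every] [AP [Adj nervous]] [N scope]]]]]
No rule offers an alternative attachment or grouping for any span, so this is the only derivation.

1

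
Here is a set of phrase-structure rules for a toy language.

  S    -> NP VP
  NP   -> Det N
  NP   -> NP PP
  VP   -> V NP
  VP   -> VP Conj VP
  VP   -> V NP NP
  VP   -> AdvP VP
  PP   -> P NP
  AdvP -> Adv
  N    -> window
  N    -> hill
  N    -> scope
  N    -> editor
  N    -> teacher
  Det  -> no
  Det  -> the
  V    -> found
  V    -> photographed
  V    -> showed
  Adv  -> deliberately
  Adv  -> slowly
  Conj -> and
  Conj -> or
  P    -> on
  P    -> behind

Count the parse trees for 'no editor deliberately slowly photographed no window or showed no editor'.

3

Two of the 3 distinct bracketings:
[S [NP [Det no] [N editor]] [VP [VP [AdvP [Adv deliberately]] [VP [AdvP [Adv slowly]] [VP [V photographed] [NP [Det no] [N window]]]]] [Conj or] [VP [V showed] [NP [Det no] [N editor]]]]]
[S [NP [Det no] [N editor]] [VP [AdvP [Adv deliberately]] [VP [VP [AdvP [Adv slowly]] [VP [V photographed] [NP [Det no] [N window]]]] [Conj or] [VP [V showed] [NP [Det no] [N editor]]]]]]
The trees differ in how a recursive rule is bracketed over the same span.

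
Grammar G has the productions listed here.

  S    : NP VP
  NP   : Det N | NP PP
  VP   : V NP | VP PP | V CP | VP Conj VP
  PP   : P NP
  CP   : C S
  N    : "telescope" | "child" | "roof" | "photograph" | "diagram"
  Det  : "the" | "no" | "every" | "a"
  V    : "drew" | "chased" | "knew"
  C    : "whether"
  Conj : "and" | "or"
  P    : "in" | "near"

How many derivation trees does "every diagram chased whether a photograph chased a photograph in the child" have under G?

Two of the 3 distinct bracketings:
[S [NP [Det every] [N diagram]] [VP [VP [V chased] [CP [C whether] [S [NP [Det a] [N photograph]] [VP [V chased] [NP [Det a] [N photograph]]]]]] [PP [P in] [NP [Det the] [N child]]]]]
[S [NP [Det every] [N diagram]] [VP [V chased] [CP [C whether] [S [NP [Det a] [N photograph]] [VP [V chased] [NP [NP [Det a] [N photograph]] [PP [P in] [NP [Det the] [N child]]]]]]]]]
The difference turns on whether NP → NP PP is used at the relevant span, versus an alternative expansion of NP.

3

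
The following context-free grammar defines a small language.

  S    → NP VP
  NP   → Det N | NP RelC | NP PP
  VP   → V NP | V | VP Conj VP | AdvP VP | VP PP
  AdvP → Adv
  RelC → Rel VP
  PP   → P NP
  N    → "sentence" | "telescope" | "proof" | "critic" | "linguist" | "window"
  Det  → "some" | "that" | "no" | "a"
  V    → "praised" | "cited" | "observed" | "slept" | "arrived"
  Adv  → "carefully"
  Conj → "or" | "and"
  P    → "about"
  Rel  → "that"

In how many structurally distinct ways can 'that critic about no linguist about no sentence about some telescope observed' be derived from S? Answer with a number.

Two of the 5 distinct bracketings:
[S [NP [NP [Det that] [N critic]] [PP [P about] [NP [NP [Det no] [N linguist]] [PP [P about] [NP [NP [Det no] [N sentence]] [PP [P about] [NP [Det some] [N telescope]]]]]]]] [VP [V observed]]]
[S [NP [NP [Det that] [N critic]] [PP [P about] [NP [NP [NP [Det no] [N linguist]] [PP [P about] [NP [Det no] [N sentence]]]] [PP [P about] [NP [Det some] [N telescope]]]]]] [VP [V observed]]]
The trees differ in how a recursive rule is bracketed over the same span.

5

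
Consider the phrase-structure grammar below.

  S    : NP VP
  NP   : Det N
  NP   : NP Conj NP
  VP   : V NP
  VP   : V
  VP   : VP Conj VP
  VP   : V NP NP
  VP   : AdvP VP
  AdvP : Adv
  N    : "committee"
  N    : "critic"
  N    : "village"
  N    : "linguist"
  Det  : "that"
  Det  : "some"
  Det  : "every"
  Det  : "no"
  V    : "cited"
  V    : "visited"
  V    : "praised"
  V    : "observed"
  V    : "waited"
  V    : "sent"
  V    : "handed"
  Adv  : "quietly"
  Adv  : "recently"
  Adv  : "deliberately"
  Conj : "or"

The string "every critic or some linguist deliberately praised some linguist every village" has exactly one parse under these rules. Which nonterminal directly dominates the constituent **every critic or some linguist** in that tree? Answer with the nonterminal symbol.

S

[S [NP [NP [Det every] [N critic]] [Conj or] [NP [Det some] [N linguist]]] [VP [AdvP [Adv deliberately]] [VP [V praised] [NP [Det some] [N linguist]] [NP [Det every] [N village]]]]]
The span 'every critic or some linguist' is the NP node built by NP → NP Conj NP.
Its mother is the S built by S → NP VP.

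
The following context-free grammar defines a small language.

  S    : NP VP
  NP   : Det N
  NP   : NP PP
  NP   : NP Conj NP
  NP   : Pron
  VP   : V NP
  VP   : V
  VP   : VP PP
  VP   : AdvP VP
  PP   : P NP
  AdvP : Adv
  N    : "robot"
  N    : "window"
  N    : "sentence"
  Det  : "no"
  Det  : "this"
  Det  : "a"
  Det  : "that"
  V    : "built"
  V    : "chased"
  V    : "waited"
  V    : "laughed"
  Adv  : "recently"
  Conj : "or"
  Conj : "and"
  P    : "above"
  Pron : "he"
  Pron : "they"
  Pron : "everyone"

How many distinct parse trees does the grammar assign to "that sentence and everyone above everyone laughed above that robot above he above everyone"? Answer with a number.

10

Two of the 10 distinct bracketings:
[S [NP [NP [NP [Det that] [N sentence]] [Conj and] [NP [Pron everyone]]] [PP [P above] [NP [Pron everyone]]]] [VP [VP [V laughed]] [PP [P above] [NP [NP [Det that] [N robot]] [PP [P above] [NP [NP [Pron he]] [PP [P above] [NP [Pron everyone]]]]]]]]]
[S [NP [NP [NP [Det that] [N sentence]] [Conj and] [NP [Pron everyone]]] [PP [P above] [NP [Pron everyone]]]] [VP [VP [V laughed]] [PP [P above] [NP [NP [NP [Det that] [N robot]] [PP [P above] [NP [Pron he]]]] [PP [P above] [NP [Pron everyone]]]]]]]
The trees differ in how a recursive rule is bracketed over the same span.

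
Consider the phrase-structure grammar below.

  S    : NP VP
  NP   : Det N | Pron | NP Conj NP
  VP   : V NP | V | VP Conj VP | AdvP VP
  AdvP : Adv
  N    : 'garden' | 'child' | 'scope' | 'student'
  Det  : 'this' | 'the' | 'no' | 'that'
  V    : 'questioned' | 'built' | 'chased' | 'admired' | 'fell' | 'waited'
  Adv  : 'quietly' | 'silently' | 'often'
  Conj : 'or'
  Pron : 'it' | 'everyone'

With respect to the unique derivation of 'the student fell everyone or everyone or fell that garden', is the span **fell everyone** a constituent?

[S [NP [Det the] [N student]] [VP [VP [V fell] [NP [NP [Pron everyone]] [Conj or] [NP [Pron everyone]]]] [Conj or] [VP [V fell] [NP [Det that] [N garden]]]]]
The smallest constituent containing 'fell everyone' is the VP spanning 'fell everyone or everyone'; no single node in the tree dominates exactly the given words.

No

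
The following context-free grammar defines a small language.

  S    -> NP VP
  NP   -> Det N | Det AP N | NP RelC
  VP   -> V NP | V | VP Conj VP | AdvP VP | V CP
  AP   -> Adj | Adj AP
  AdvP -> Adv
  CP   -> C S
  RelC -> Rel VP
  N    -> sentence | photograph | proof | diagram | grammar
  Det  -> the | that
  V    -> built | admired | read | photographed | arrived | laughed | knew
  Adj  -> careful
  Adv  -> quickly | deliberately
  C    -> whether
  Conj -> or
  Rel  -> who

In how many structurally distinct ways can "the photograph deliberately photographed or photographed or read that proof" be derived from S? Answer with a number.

Two of the 5 distinct bracketings:
[S [NP [Det the] [N photograph]] [VP [VP [AdvP [Adv deliberately]] [VP [V photographed]]] [Conj or] [VP [VP [V photographed]] [Conj or] [VP [V read] [NP [Det that] [N proof]]]]]]
[S [NP [Det the] [N photograph]] [VP [VP [VP [AdvP [Adv deliberately]] [VP [V photographed]]] [Conj or] [VP [V photographed]]] [Conj or] [VP [V read] [NP [Det that] [N proof]]]]]
The trees differ in how a recursive rule is bracketed over the same span.

5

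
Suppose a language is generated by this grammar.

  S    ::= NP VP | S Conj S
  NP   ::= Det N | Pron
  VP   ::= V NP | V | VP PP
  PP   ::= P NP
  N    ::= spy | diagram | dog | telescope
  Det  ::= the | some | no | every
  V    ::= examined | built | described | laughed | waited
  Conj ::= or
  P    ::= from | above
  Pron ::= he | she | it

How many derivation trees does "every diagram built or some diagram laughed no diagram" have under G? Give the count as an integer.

[S [S [NP [Det every] [N diagram]] [VP [V built]]] [Conj or] [S [NP [Det some] [N diagram]] [VP [V laughed] [NP [Det no] [N diagram]]]]]
No rule offers an alternative attachment or grouping for any span, so this is the only derivation.

1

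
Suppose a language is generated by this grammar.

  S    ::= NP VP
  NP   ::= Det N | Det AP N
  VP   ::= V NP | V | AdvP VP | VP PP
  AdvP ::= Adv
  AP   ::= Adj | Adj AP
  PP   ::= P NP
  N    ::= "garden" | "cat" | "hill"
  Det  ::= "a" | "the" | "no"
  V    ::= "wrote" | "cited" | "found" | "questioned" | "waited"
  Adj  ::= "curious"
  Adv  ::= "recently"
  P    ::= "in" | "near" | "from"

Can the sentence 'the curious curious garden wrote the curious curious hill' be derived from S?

S
  NP
    Det: the
    AP
      Adj: curious
      AP
        Adj: curious
    N: garden
  VP
    V: wrote
    NP
      Det: the
      AP
        Adj: curious
        AP
          Adj: curious
      N: hill
The bracketing above is licensed at every node by one of the given productions, with S at the root.

Grammatical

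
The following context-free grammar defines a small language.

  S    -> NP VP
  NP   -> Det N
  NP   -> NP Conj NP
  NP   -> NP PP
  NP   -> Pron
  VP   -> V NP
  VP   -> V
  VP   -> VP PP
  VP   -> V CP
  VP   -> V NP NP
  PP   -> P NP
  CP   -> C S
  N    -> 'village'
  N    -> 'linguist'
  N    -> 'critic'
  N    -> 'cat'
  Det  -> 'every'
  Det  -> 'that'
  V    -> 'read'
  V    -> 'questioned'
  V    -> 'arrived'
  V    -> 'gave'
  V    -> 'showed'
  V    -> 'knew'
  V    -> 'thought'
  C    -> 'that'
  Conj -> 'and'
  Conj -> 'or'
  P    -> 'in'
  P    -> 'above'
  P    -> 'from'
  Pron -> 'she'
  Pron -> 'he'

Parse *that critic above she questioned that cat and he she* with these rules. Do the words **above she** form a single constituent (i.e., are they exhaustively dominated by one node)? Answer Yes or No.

[S [NP [NP [Det that] [N critic]] [PP [P above] [NP [Pron she]]]] [VP [V questioned] [NP [NP [Det that] [N cat]] [Conj and] [NP [Pron he]]] [NP [Pron she]]]]
The words 'above she' are exhaustively dominated by a single PP node (built by PP → P NP), so they form a constituent.

Yes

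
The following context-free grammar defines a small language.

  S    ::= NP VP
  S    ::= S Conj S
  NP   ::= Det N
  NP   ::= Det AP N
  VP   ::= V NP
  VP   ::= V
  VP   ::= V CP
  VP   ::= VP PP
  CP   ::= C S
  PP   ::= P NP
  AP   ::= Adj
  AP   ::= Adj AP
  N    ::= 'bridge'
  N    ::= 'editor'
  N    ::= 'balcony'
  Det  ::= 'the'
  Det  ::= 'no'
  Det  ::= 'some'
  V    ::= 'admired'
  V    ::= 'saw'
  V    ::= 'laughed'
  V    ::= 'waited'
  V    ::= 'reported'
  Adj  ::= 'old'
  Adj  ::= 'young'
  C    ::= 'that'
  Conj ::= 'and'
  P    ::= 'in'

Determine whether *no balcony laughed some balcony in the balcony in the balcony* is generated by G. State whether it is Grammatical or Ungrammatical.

Grammatical

[S [NP [Det no] [N balcony]] [VP [VP [VP [V laughed] [NP [Det some] [N balcony]]] [PP [P in] [NP [Det the] [N balcony]]]] [PP [P in] [NP [Det the] [N balcony]]]]]
Each bracket corresponds to one application of a listed rule, so the string is derivable from S.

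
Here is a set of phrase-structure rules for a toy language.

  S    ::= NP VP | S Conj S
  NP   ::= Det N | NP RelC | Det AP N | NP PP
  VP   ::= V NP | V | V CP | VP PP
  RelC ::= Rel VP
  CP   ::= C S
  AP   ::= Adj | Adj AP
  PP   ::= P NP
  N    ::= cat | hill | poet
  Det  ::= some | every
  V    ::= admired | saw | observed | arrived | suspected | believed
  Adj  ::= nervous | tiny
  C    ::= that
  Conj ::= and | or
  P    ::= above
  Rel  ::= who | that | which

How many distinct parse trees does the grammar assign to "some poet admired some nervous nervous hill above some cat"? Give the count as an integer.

2

The two bracketings:
[S [NP [Det some] [N poet]] [VP [V admired] [NP [NP [Det some] [AP [Adj nervous] [AP [Adj nervous]]] [N hill]] [PP [P above] [NP [Det some] [N cat]]]]]]
[S [NP [Det some] [N poet]] [VP [VP [V admired] [NP [Det some] [AP [Adj nervous] [AP [Adj nervous]]] [N hill]]] [PP [P above] [NP [Det some] [N cat]]]]]
The difference turns on whether NP → NP PP is used at the relevant span, versus an alternative expansion of NP.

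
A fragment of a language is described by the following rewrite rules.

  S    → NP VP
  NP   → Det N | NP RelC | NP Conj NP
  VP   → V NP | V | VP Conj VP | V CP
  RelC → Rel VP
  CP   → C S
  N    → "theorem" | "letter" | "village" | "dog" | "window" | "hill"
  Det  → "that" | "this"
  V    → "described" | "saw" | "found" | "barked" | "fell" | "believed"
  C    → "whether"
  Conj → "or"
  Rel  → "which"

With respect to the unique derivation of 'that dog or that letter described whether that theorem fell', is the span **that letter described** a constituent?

[S [NP [NP [Det that] [N dog]] [Conj or] [NP [Det that] [N letter]]] [VP [V described] [CP [C whether] [S [NP [Det that] [N theorem]] [VP [V fell]]]]]]
The smallest constituent containing 'that letter described' is the S spanning 'that dog or that letter described whether that theorem fell'; no single node in the tree dominates exactly the given words.

No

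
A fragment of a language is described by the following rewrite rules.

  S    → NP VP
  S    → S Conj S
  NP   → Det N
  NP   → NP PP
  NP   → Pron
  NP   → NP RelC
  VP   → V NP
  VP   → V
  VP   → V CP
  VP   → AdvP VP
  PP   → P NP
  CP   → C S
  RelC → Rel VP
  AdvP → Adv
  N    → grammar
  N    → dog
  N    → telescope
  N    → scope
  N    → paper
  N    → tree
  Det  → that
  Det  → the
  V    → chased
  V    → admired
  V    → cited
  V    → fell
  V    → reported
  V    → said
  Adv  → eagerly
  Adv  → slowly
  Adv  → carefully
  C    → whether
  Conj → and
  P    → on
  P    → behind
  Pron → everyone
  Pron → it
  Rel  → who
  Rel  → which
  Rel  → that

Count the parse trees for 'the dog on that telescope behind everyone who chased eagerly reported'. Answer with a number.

5

Two of the 5 distinct bracketings:
[S [NP [NP [Det the] [N dog]] [PP [P on] [NP [NP [Det that] [N telescope]] [PP [P behind] [NP [NP [Pron everyone]] [RelC [Rel who] [VP [V chased]]]]]]]] [VP [AdvP [Adv eagerly]] [VP [V reported]]]]
[S [NP [NP [Det the] [N dog]] [PP [P on] [NP [NP [NP [Det that] [N telescope]] [PP [P behind] [NP [Pron everyone]]]] [RelC [Rel who] [VP [V chased]]]]]] [VP [AdvP [Adv eagerly]] [VP [V reported]]]]
The trees differ in how a recursive rule is bracketed over the same span.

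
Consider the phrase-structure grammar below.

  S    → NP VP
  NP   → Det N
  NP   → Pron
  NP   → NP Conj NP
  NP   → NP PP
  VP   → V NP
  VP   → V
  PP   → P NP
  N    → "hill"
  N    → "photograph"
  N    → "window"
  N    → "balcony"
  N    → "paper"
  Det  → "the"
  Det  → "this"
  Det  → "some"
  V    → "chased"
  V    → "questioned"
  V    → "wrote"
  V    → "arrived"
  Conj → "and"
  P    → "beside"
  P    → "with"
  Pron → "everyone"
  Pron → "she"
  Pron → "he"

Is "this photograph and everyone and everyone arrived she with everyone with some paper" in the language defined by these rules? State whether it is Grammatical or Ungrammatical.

[S [NP [NP [Det this] [N photograph]] [Conj and] [NP [NP [Pron everyone]] [Conj and] [NP [Pron everyone]]]] [VP [V arrived] [NP [NP [Pron she]] [PP [P with] [NP [NP [Pron everyone]] [PP [P with] [NP [Det some] [N paper]]]]]]]]
Each bracket corresponds to one application of a listed rule, so the string is derivable from S.

Grammatical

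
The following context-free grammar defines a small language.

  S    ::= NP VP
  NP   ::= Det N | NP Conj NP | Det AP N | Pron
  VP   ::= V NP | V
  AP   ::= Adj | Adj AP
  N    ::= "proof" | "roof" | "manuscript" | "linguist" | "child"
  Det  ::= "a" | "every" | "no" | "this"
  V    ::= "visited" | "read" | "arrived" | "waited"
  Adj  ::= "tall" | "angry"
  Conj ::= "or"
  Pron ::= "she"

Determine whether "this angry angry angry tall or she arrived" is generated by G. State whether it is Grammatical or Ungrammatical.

Ungrammatical

An Adj word can never sit immediately before a Conj word in any string this grammar generates, so the substring 'tall or' rules out a derivation.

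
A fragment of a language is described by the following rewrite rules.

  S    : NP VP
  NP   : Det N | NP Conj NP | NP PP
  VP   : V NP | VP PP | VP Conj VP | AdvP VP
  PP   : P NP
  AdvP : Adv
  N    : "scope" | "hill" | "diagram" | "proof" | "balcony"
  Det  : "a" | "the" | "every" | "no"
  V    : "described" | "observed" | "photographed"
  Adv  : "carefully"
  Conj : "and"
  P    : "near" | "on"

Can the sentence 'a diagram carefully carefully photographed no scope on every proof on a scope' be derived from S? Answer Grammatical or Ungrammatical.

[S [NP [Det a] [N diagram]] [VP [VP [AdvP [Adv carefully]] [VP [AdvP [Adv carefully]] [VP [V photographed] [NP [Det no] [N scope]]]]] [PP [P on] [NP [NP [Det every] [N proof]] [PP [P on] [NP [Det a] [N scope]]]]]]]
The bracketing above is licensed at every node by one of the given productions, with S at the root.

Grammatical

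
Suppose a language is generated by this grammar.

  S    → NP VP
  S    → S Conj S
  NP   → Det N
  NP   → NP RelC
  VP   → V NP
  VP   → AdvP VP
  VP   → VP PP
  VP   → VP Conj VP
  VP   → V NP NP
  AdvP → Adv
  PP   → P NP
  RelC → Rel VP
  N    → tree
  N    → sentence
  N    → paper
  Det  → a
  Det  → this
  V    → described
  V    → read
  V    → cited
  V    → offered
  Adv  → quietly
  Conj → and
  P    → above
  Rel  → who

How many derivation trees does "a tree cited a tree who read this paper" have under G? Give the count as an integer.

[S [NP [Det a] [N tree]] [VP [V cited] [NP [NP [Det a] [N tree]] [RelC [Rel who] [VP [V read] [NP [Det this] [N paper]]]]]]]
No rule offers an alternative attachment or grouping for any span, so this is the only derivation.

1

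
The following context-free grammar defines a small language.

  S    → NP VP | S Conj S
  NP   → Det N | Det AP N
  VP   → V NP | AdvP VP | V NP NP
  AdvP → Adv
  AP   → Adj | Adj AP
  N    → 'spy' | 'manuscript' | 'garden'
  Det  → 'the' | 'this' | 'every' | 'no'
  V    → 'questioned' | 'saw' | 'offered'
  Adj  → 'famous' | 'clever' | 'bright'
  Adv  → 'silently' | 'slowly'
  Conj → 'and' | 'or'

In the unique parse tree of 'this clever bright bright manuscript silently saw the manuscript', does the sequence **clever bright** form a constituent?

[S [NP [Det this] [AP [Adj clever] [AP [Adj bright] [AP [Adj bright]]]] [N manuscript]] [VP [AdvP [Adv silently]] [VP [V saw] [NP [Det the] [N manuscript]]]]]
The smallest constituent containing 'clever bright' is the AP spanning 'clever bright bright'; no single node in the tree dominates exactly the given words.

No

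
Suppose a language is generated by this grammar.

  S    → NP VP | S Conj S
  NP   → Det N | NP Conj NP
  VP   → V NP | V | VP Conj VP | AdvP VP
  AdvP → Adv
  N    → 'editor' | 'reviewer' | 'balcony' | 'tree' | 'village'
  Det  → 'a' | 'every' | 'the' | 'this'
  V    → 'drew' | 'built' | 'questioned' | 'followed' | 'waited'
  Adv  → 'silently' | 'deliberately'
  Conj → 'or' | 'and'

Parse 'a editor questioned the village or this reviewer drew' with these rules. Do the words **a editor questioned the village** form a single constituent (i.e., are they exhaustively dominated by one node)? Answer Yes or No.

Yes

[S [S [NP [Det a] [N editor]] [VP [V questioned] [NP [Det the] [N village]]]] [Conj or] [S [NP [Det this] [N reviewer]] [VP [V drew]]]]
The words 'a editor questioned the village' are exhaustively dominated by a single S node (built by S → NP VP), so they form a constituent.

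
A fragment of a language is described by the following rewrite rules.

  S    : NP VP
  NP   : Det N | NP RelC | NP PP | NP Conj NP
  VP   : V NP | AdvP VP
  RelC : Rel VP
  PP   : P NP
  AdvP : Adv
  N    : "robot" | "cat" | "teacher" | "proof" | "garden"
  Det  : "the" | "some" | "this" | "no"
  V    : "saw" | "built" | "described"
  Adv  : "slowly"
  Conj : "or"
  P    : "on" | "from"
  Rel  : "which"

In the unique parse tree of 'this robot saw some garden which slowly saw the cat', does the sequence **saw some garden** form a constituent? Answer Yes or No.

No

[S [NP [Det this] [N robot]] [VP [V saw] [NP [NP [Det some] [N garden]] [RelC [Rel which] [VP [AdvP [Adv slowly]] [VP [V saw] [NP [Det the] [N cat]]]]]]]]
The smallest constituent containing 'saw some garden' is the VP spanning 'saw some garden which slowly saw the cat'; no single node in the tree dominates exactly the given words.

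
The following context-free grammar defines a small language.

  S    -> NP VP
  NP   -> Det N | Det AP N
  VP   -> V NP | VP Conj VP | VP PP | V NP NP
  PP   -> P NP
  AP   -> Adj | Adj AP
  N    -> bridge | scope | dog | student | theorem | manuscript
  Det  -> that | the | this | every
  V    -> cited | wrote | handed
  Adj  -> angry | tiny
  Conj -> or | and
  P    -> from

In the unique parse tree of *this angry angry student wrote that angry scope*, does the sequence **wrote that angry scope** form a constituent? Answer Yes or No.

Yes

[S [NP [Det this] [AP [Adj angry] [AP [Adj angry]]] [N student]] [VP [V wrote] [NP [Det that] [AP [Adj angry]] [N scope]]]]
The words 'wrote that angry scope' are exhaustively dominated by a single VP node (built by VP → V NP), so they form a constituent.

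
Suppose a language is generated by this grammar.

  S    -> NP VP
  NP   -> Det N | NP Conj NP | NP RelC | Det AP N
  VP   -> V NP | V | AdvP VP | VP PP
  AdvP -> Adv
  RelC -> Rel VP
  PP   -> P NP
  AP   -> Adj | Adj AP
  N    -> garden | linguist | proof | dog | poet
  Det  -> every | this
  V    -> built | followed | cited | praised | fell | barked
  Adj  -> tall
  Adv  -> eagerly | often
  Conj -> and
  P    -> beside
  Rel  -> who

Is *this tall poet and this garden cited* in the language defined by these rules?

[S [NP [NP [Det this] [AP [Adj tall]] [N poet]] [Conj and] [NP [Det this] [N garden]]] [VP [V cited]]]
Every word is introduced by a lexical rule and the phrasal rules combine the resulting categories into a single S.

Grammatical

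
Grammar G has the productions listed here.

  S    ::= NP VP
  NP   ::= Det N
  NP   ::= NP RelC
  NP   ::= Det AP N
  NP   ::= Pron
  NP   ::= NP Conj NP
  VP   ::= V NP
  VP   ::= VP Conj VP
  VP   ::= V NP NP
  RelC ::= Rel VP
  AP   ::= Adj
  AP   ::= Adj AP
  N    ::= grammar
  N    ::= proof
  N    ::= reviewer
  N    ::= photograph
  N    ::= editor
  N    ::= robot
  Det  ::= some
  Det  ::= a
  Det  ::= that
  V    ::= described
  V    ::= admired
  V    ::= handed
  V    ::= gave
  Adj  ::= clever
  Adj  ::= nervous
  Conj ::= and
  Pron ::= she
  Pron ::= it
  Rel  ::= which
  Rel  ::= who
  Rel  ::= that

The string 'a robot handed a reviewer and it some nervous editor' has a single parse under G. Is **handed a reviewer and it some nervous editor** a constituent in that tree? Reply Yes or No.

Yes

[S [NP [Det a] [N robot]] [VP [V handed] [NP [NP [Det a] [N reviewer]] [Conj and] [NP [Pron it]]] [NP [Det some] [AP [Adj nervous]] [N editor]]]]
The words 'handed a reviewer and it some nervous editor' are exhaustively dominated by a single VP node (built by VP → V NP NP), so they form a constituent.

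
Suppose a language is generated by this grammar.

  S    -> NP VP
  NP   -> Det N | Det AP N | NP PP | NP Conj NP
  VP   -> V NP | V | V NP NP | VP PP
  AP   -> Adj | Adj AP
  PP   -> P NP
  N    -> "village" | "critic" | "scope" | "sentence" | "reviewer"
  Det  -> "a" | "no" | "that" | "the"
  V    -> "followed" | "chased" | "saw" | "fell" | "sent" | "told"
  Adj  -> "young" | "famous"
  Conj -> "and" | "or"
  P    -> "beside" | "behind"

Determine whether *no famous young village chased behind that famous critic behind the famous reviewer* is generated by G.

S
  NP
    Det: no
    AP
      Adj: famous
      AP
        Adj: young
    N: village
  VP
    VP
      V: chased
    PP
      P: behind
      NP
        NP
          Det: that
          AP
            Adj: famous
          N: critic
        PP
          P: behind
          NP
            Det: the
            AP
              Adj: famous
            N: reviewer
Each bracket corresponds to one application of a listed rule, so the string is derivable from S.

Grammatical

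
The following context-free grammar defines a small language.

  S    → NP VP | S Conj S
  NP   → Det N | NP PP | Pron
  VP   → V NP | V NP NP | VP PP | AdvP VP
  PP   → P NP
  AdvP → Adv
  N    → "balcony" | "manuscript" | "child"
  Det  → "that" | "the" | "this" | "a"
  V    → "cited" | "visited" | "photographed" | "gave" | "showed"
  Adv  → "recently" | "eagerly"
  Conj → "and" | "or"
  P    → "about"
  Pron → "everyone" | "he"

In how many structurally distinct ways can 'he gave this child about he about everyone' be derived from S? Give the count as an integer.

5

Two of the 5 distinct bracketings:
[S [NP [Pron he]] [VP [V gave] [NP [NP [Det this] [N child]] [PP [P about] [NP [NP [Pron he]] [PP [P about] [NP [Pron everyone]]]]]]]]
[S [NP [Pron he]] [VP [V gave] [NP [NP [NP [Det this] [N child]] [PP [P about] [NP [Pron he]]]] [PP [P about] [NP [Pron everyone]]]]]]
The trees differ in how a recursive rule is bracketed over the same span.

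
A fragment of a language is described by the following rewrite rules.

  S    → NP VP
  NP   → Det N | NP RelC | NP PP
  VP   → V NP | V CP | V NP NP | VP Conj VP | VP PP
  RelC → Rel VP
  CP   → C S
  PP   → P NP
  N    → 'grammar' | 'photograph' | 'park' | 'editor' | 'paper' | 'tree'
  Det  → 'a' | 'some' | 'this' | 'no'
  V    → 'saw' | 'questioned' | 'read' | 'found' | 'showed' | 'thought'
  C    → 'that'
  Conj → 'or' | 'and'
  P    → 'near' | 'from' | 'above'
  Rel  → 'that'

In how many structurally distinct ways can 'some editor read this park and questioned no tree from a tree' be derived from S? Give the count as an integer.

Two of the 3 distinct bracketings:
[S [NP [Det some] [N editor]] [VP [VP [V read] [NP [Det this] [N park]]] [Conj and] [VP [V questioned] [NP [NP [Det no] [N tree]] [PP [P from] [NP [Det a] [N tree]]]]]]]
[S [NP [Det some] [N editor]] [VP [VP [V read] [NP [Det this] [N park]]] [Conj and] [VP [VP [V questioned] [NP [Det no] [N tree]]] [PP [P from] [NP [Det a] [N tree]]]]]]
The difference turns on whether NP → NP PP is used at the relevant span, versus an alternative expansion of NP.

3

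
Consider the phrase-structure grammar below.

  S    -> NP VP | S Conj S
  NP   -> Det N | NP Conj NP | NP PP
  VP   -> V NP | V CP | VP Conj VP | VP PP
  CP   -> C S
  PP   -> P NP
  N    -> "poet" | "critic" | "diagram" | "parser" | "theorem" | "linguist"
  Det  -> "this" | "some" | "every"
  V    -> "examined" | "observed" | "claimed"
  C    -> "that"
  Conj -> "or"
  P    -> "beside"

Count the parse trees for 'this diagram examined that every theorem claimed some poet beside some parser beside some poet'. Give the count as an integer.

9

Two of the 9 distinct bracketings:
[S [NP [Det this] [N diagram]] [VP [V examined] [CP [C that] [S [NP [Det every] [N theorem]] [VP [V claimed] [NP [NP [Det some] [N poet]] [PP [P beside] [NP [NP [Det some] [N parser]] [PP [P beside] [NP [Det some] [N poet]]]]]]]]]]]
[S [NP [Det this] [N diagram]] [VP [V examined] [CP [C that] [S [NP [Det every] [N theorem]] [VP [V claimed] [NP [NP [NP [Det some] [N poet]] [PP [P beside] [NP [Det some] [N parser]]]] [PP [P beside] [NP [Det some] [N poet]]]]]]]]]
The trees differ in how a recursive rule is bracketed over the same span.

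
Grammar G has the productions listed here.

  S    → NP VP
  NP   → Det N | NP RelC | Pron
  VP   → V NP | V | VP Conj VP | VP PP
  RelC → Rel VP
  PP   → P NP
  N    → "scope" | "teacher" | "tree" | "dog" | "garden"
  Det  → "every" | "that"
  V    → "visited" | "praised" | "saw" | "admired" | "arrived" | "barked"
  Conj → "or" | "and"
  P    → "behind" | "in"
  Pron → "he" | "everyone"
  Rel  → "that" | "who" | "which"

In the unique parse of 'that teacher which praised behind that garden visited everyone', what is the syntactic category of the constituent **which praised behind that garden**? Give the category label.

RelC

S
  NP
    NP
      Det: that
      N: teacher
    RelC
      Rel: which
      VP
        VP
          V: praised
        PP
          P: behind
          NP
            Det: that
            N: garden
  VP
    V: visited
    NP
      Pron: everyone
The span 'which praised behind that garden' is the RelC node built by RelC → Rel VP.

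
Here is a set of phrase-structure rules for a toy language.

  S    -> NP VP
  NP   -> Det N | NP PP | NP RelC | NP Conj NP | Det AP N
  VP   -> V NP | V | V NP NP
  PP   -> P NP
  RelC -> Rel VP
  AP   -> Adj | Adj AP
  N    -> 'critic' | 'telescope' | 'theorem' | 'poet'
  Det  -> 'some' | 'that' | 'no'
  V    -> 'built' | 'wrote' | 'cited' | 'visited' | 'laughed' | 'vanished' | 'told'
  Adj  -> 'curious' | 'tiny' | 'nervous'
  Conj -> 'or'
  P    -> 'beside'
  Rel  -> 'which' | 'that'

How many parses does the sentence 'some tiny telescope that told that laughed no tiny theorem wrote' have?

1

[S [NP [NP [NP [Det some] [AP [Adj tiny]] [N telescope]] [RelC [Rel that] [VP [V told]]]] [RelC [Rel that] [VP [V laughed] [NP [Det no] [AP [Adj tiny]] [N theorem]]]]] [VP [V wrote]]]
No rule offers an alternative attachment or grouping for any span, so this is the only derivation.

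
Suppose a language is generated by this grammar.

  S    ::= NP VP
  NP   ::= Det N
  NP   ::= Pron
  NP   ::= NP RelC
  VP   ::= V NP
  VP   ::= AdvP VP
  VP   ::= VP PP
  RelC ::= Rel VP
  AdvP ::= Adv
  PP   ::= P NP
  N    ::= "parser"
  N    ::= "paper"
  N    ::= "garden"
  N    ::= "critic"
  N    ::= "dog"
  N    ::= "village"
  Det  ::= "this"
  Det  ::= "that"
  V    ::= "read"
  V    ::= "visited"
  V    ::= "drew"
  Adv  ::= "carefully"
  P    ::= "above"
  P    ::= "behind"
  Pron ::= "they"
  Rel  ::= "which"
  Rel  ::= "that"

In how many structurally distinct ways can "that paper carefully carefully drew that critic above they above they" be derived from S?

6

Two of the 6 distinct bracketings:
[S [NP [Det that] [N paper]] [VP [AdvP [Adv carefully]] [VP [AdvP [Adv carefully]] [VP [VP [VP [V drew] [NP [Det that] [N critic]]] [PP [P above] [NP [Pron they]]]] [PP [P above] [NP [Pron they]]]]]]]
[S [NP [Det that] [N paper]] [VP [AdvP [Adv carefully]] [VP [VP [AdvP [Adv carefully]] [VP [VP [V drew] [NP [Det that] [N critic]]] [PP [P above] [NP [Pron they]]]]] [PP [P above] [NP [Pron they]]]]]]
The trees differ in how a recursive rule is bracketed over the same span.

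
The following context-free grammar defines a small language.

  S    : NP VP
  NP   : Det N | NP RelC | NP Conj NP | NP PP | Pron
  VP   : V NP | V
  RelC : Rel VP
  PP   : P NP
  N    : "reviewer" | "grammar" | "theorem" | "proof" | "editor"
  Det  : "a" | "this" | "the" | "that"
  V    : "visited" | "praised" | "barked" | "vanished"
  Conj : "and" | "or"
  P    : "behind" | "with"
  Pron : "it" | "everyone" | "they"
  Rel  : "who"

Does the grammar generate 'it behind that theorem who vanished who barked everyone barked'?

S
  NP
    NP
      NP
        NP
          Pron: it
        PP
          P: behind
          NP
            Det: that
            N: theorem
      RelC
        Rel: who
        VP
          V: vanished
    RelC
      Rel: who
      VP
        V: barked
        NP
          Pron: everyone
  VP
    V: barked
Each bracket corresponds to one application of a listed rule, so the string is derivable from S.

Grammatical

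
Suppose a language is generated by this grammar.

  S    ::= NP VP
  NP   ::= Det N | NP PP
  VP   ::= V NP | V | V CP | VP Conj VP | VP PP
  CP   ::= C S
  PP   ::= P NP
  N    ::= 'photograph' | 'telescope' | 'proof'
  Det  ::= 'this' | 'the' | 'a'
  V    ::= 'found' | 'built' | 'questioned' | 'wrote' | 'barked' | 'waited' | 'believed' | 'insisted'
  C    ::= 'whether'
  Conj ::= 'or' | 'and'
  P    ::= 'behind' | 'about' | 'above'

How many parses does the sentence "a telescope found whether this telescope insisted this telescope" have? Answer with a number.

[S [NP [Det a] [N telescope]] [VP [V found] [CP [C whether] [S [NP [Det this] [N telescope]] [VP [V insisted] [NP [Det this] [N telescope]]]]]]]
No rule offers an alternative attachment or grouping for any span, so this is the only derivation.

1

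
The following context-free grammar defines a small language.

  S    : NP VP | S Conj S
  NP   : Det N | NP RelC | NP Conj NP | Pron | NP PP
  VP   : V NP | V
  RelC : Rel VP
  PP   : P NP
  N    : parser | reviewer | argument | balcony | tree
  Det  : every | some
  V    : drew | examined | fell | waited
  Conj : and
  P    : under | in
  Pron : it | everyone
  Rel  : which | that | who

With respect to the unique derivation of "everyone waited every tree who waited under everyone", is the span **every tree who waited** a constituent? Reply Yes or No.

[S [NP [Pron everyone]] [VP [V waited] [NP [NP [NP [Det every] [N tree]] [RelC [Rel who] [VP [V waited]]]] [PP [P under] [NP [Pron everyone]]]]]]
The words 'every tree who waited' are exhaustively dominated by a single NP node (built by NP → NP RelC), so they form a constituent.

Yes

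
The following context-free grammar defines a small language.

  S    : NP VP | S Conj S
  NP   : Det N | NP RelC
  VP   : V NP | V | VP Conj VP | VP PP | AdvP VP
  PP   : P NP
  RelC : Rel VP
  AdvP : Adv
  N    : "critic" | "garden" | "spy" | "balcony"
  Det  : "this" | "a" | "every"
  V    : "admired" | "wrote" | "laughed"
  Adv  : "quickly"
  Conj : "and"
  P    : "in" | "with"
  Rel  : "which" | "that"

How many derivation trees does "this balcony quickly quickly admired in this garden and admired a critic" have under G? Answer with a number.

6

Two of the 6 distinct bracketings:
[S [NP [Det this] [N balcony]] [VP [VP [VP [AdvP [Adv quickly]] [VP [AdvP [Adv quickly]] [VP [V admired]]]] [PP [P in] [NP [Det this] [N garden]]]] [Conj and] [VP [V admired] [NP [Det a] [N critic]]]]]
[S [NP [Det this] [N balcony]] [VP [VP [AdvP [Adv quickly]] [VP [VP [AdvP [Adv quickly]] [VP [V admired]]] [PP [P in] [NP [Det this] [N garden]]]]] [Conj and] [VP [V admired] [NP [Det a] [N critic]]]]]
The trees differ in how a recursive rule is bracketed over the same span.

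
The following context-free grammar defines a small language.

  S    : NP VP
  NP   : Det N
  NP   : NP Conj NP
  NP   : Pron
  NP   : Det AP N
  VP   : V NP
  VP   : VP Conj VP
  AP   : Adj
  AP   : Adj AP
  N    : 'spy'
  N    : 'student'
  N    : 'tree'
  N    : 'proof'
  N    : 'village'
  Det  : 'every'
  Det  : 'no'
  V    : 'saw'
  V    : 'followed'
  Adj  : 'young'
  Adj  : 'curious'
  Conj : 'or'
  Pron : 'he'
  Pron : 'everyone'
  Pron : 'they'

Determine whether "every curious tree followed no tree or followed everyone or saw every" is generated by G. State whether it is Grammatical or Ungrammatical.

For S → NP VP, the only prefix that parses as NP is 'every curious tree', but the remainder 'followed no tree or followed everyone or saw every' is not a VP under these rules.

Ungrammatical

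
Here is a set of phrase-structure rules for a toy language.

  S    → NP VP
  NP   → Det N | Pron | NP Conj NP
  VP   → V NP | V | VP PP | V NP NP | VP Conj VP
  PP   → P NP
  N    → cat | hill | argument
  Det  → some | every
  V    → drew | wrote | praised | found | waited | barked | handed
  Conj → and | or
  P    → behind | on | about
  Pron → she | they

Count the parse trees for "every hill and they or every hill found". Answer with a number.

2

The two bracketings:
[S [NP [NP [Det every] [N hill]] [Conj and] [NP [NP [Pron they]] [Conj or] [NP [Det every] [N hill]]]] [VP [V found]]]
[S [NP [NP [NP [Det every] [N hill]] [Conj and] [NP [Pron they]]] [Conj or] [NP [Det every] [N hill]]] [VP [V found]]]
The trees differ in how a recursive rule is bracketed over the same span.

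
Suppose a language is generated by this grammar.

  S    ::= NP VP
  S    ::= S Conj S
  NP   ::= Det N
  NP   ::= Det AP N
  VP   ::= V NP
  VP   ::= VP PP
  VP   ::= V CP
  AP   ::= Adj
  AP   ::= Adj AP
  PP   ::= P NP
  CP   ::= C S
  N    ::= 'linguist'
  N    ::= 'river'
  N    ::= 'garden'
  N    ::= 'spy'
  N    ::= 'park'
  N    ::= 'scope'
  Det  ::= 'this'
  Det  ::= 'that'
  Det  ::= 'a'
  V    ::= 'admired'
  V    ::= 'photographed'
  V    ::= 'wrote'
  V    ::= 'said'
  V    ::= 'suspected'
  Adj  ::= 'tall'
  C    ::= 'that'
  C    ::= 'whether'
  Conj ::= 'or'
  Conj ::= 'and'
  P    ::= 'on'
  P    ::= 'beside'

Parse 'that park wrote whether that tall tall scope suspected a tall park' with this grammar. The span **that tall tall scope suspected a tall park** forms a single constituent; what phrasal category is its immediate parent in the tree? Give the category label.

CP

[S [NP [Det that] [N park]] [VP [V wrote] [CP [C whether] [S [NP [Det that] [AP [Adj tall] [AP [Adj tall]]] [N scope]] [VP [V suspected] [NP [Det a] [AP [Adj tall]] [N park]]]]]]]
The span 'that tall tall scope suspected a tall park' is the S node built by S → NP VP.
Its mother is the CP built by CP → C S.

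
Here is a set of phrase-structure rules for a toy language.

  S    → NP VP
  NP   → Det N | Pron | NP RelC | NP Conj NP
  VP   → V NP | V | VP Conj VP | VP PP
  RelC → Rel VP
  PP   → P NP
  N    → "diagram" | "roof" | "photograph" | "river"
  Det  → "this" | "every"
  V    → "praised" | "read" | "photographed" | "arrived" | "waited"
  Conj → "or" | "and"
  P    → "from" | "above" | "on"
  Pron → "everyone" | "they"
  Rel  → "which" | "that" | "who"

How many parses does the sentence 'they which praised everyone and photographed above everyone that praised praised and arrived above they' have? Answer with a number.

Two of the 8 distinct bracketings:
[S [NP [NP [Pron they]] [RelC [Rel which] [VP [VP [V praised] [NP [Pron everyone]]] [Conj and] [VP [VP [V photographed]] [PP [P above] [NP [NP [Pron everyone]] [RelC [Rel that] [VP [V praised]]]]]]]]] [VP [VP [V praised]] [Conj and] [VP [VP [V arrived]] [PP [P above] [NP [Pron they]]]]]]
[S [NP [NP [Pron they]] [RelC [Rel which] [VP [VP [V praised] [NP [Pron everyone]]] [Conj and] [VP [VP [V photographed]] [PP [P above] [NP [NP [Pron everyone]] [RelC [Rel that] [VP [V praised]]]]]]]]] [VP [VP [VP [V praised]] [Conj and] [VP [V arrived]]] [PP [P above] [NP [Pron they]]]]]
The trees differ in how a recursive rule is bracketed over the same span.

8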